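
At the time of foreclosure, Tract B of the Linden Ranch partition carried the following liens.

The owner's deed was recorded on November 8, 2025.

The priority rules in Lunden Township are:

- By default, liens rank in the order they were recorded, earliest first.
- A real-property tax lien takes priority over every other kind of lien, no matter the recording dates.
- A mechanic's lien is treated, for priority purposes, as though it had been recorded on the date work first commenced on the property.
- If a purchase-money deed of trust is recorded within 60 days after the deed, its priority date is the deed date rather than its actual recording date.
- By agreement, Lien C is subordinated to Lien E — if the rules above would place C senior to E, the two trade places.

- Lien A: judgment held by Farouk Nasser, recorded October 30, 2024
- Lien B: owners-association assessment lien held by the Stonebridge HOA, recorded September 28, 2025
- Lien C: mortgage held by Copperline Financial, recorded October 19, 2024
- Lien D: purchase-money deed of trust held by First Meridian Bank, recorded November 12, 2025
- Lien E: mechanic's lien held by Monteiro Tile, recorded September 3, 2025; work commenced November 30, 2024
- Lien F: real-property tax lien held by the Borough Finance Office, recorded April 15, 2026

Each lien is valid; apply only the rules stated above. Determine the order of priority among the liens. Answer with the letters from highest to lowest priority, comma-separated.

F, E, A, C, B, D

Adjusting effective dates: D relates back to the deed date November 8, 2025; E is treated as recorded November 30, 2024, the work-commencement date.
F is a real-property tax lien and takes priority over every other lien.
Ordering the rest by effective date: C (October 19, 2024), A (October 30, 2024), E (November 30, 2024), B (September 28, 2025), D (November 8, 2025).
C would otherwise be senior to E, so under the subordination agreement C and E exchange positions.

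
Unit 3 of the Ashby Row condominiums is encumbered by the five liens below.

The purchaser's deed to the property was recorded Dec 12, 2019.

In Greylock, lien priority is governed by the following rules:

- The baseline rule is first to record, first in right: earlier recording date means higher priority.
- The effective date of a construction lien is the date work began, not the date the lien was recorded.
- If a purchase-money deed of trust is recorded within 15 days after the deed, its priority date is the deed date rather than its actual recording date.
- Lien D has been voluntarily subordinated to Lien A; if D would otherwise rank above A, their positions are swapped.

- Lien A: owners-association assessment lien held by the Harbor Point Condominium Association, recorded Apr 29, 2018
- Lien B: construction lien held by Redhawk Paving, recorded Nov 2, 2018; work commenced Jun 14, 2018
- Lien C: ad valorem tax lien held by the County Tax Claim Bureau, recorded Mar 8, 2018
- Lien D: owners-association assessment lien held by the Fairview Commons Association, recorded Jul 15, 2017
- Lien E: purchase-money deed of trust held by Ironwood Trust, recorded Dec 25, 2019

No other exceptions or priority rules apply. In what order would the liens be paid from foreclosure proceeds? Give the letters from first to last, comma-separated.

Effective dates after the stated exceptions: B is treated as recorded Jun 14, 2018, the work-commencement date; E's effective date is the deed date, Dec 12, 2019.
Sorted by effective date: D (Jul 15, 2017), C (Mar 8, 2018), A (Apr 29, 2018), B (Jun 14, 2018), E (Dec 12, 2019).
The subordination applies — D was senior to A — so D and A swap.

A, C, D, B, E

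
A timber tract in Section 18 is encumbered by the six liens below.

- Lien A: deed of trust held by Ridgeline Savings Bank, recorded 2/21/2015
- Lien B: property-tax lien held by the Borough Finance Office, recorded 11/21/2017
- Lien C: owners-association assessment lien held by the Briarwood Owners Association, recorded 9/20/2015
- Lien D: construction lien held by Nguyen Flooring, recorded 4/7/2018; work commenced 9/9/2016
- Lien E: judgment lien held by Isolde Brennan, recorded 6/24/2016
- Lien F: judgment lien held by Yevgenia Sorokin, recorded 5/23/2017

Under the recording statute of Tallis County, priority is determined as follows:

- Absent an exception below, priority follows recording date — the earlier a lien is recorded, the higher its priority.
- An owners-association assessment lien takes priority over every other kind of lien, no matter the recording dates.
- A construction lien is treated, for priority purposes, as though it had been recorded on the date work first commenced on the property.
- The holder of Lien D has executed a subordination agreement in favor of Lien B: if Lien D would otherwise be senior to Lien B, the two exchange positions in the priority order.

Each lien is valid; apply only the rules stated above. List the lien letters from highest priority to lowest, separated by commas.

C, A, E, B, F, D

Effective dates after the stated exceptions: D's effective date is 9/9/2016, when work began.
C is an owners-association assessment lien and takes priority over every other lien.
The other liens, earliest effective date first: A (2/21/2015), E (6/24/2016), D (9/9/2016), F (5/23/2017), B (11/21/2017).
D is senior to B before the subordination, so the two trade places.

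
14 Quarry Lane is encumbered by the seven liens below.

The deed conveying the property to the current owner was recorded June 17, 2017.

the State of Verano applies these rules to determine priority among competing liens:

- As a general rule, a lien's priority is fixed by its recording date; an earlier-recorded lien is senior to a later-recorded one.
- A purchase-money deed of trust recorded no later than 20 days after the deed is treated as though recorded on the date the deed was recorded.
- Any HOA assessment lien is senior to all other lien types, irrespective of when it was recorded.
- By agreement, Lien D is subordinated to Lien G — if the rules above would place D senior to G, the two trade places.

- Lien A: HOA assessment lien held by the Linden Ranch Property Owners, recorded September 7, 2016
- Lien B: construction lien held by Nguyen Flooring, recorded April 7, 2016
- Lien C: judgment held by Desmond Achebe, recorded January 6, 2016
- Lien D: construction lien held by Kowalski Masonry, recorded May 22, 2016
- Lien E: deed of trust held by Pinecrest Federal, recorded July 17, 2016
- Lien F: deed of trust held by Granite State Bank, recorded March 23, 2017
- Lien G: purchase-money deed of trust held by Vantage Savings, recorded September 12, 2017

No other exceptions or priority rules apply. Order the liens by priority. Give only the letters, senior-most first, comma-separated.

Effective dates: G was recorded 87 days after the deed, outside the 20-day window, so it keeps its recording date.
A is an HOA assessment lien, so it outranks all other liens regardless of date.
Among the remaining liens, by effective date: C (January 6, 2016), B (April 7, 2016), D (May 22, 2016), E (July 17, 2016), F (March 23, 2017), G (September 12, 2017).
Because D would otherwise rank above G, the subordination swaps them.

A, C, B, G, E, F, D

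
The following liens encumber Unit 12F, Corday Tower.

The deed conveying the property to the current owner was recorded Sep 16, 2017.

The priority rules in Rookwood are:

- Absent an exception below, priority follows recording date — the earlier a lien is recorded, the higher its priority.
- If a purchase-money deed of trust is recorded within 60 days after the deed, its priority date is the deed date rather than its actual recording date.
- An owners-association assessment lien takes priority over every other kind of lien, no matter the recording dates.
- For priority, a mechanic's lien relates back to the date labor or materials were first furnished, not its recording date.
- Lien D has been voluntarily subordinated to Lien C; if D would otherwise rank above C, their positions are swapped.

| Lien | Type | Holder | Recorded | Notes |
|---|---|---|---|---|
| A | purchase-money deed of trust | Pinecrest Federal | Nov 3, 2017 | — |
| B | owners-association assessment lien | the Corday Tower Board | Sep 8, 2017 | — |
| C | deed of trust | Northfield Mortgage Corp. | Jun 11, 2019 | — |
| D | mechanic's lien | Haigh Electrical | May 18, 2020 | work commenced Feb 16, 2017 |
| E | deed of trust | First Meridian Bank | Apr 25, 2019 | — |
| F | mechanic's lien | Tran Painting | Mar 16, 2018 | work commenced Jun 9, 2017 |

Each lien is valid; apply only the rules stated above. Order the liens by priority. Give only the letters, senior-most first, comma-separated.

First, effective dates: A was recorded within the 60-day window, so its effective date is the deed date Sep 16, 2017; D's effective date is Feb 16, 2017, when work began; F is treated as recorded Jun 9, 2017, the work-commencement date.
As an owners-association assessment lien, B is senior to every other lien.
The other liens, earliest effective date first: D (Feb 16, 2017), F (Jun 9, 2017), A (Sep 16, 2017), E (Apr 25, 2019), C (Jun 11, 2019).
The subordination applies — D was senior to C — so D and C swap.

B, C, F, A, E, D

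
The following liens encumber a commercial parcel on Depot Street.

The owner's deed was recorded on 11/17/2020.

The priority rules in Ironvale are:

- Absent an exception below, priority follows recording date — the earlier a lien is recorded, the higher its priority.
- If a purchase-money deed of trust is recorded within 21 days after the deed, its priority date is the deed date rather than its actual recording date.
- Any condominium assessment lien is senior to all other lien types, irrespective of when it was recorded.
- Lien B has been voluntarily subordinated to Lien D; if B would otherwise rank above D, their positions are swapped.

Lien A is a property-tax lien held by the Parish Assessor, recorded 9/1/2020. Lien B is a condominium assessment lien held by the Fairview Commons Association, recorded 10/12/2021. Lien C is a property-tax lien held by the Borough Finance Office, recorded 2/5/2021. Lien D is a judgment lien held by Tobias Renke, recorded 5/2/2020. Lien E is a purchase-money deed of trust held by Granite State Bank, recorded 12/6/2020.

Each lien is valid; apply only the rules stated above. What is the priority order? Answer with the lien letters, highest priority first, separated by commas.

D, B, A, E, C

Effective dates after the stated exceptions: E's effective date is the deed date, 11/17/2020.
B, as a condominium assessment lien, has superpriority and ranks first.
Ordering the rest by effective date: D (5/2/2020), A (9/1/2020), E (11/17/2020), C (2/5/2021).
B would otherwise be senior to D, so under the subordination agreement B and D exchange positions.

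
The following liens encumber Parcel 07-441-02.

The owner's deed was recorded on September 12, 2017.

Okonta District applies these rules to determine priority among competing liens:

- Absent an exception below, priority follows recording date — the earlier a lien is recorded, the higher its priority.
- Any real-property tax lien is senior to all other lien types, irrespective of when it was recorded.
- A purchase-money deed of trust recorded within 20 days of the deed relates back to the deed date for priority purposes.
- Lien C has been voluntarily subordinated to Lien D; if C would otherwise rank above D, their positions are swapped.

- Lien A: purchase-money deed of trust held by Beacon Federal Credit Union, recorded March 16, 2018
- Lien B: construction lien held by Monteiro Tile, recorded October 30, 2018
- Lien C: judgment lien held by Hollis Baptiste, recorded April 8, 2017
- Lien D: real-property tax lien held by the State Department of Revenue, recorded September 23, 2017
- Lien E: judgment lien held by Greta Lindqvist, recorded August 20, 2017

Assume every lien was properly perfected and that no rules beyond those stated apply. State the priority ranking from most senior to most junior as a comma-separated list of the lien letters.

D, C, E, A, B

Adjusting effective dates: A was recorded 185 days after the deed, outside the 20-day window, so it keeps its recording date.
D is a real-property tax lien, so it outranks all other liens regardless of date.
Among the remaining liens, by effective date: C (April 8, 2017), E (August 20, 2017), A (March 16, 2018), B (October 30, 2018).
C is already junior to D, so the subordination agreement changes nothing.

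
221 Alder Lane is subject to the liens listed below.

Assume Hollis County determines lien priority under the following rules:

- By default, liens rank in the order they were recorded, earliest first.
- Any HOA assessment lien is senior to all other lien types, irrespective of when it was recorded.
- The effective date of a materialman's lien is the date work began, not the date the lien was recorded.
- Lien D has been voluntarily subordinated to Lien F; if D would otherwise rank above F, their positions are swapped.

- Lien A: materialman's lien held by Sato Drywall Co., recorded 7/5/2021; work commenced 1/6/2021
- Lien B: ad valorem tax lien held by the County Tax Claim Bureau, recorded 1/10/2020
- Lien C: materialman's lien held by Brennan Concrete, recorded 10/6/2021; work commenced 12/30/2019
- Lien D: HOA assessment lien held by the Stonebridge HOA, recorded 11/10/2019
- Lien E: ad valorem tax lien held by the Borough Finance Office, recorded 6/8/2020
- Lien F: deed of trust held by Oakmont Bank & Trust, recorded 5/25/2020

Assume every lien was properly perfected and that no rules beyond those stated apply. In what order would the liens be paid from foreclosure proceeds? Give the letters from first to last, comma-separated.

Effective dates after the stated exceptions: A is treated as recorded 1/6/2021, the work-commencement date; C is treated as recorded 12/30/2019, the work-commencement date.
D is an HOA assessment lien and takes priority over every other lien.
Remaining liens by effective date: C (12/30/2019), B (1/10/2020), F (5/25/2020), E (6/8/2020), A (1/6/2021).
D is senior to F before the subordination, so the two trade places.

F, C, B, D, E, A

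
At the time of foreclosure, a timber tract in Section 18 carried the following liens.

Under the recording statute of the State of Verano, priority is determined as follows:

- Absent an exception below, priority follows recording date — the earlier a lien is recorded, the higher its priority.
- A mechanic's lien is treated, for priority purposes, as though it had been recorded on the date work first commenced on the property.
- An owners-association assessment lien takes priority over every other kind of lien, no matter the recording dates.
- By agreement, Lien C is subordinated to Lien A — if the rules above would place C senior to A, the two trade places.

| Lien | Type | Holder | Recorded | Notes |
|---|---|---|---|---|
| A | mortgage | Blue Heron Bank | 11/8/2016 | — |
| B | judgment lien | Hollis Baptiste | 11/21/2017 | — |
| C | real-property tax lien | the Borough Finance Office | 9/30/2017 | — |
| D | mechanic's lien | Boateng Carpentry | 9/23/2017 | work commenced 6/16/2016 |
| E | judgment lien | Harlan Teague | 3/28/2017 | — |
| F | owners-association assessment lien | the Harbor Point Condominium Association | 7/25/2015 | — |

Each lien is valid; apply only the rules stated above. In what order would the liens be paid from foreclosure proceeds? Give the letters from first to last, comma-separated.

First, effective dates: D is treated as recorded 6/16/2016, the work-commencement date.
F is an owners-association assessment lien and takes priority over every other lien.
Among the remaining liens, by effective date: D (6/16/2016), A (11/8/2016), E (3/28/2017), C (9/30/2017), B (11/21/2017).
Since C is not senior to A, the subordination leaves the order unchanged.

F, D, A, E, C, B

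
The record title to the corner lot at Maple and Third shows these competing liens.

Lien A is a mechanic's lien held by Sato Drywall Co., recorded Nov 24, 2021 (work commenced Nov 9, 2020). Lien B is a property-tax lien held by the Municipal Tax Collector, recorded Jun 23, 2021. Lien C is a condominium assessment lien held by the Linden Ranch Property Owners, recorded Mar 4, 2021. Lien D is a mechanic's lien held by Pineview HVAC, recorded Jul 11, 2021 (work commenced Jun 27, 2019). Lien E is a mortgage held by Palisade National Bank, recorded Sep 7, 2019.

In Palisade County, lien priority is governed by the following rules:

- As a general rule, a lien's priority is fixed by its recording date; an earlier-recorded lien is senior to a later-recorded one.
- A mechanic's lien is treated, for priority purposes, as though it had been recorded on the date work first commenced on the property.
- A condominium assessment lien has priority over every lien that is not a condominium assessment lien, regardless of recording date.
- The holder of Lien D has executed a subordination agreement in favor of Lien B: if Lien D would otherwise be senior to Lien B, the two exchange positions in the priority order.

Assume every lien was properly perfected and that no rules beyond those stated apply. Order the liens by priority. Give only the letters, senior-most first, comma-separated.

Effective dates after the stated exceptions: A is treated as recorded Nov 9, 2020, the work-commencement date; D's effective date is Jun 27, 2019, when work began.
C, as a condominium assessment lien, has superpriority and ranks first.
Ordering the rest by effective date: D (Jun 27, 2019), E (Sep 7, 2019), A (Nov 9, 2020), B (Jun 23, 2021).
The subordination applies — D was senior to B — so D and B swap.

C, B, E, A, D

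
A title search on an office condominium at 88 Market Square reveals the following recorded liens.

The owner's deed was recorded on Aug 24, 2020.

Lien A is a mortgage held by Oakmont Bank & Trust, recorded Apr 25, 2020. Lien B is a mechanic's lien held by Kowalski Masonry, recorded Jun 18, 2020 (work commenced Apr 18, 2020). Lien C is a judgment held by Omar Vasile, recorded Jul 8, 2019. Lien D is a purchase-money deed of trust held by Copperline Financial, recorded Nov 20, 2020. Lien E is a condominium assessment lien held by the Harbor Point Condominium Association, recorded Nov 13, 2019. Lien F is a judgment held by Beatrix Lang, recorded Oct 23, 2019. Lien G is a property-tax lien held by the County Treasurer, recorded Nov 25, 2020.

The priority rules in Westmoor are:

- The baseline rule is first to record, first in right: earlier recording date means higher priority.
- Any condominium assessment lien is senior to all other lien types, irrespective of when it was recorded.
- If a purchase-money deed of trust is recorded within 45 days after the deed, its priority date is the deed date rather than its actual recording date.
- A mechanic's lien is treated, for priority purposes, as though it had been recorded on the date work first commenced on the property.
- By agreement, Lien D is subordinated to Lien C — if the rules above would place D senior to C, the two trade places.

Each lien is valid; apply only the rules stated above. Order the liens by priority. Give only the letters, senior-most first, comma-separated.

E, C, F, B, A, D, G

First, effective dates: B is treated as recorded Apr 18, 2020, the work-commencement date; D was recorded 88 days after the deed, outside the 45-day window, so it keeps its recording date.
E is a condominium assessment lien, so it outranks all other liens regardless of date.
Ordering the rest by effective date: C (Jul 8, 2019), F (Oct 23, 2019), B (Apr 18, 2020), A (Apr 25, 2020), D (Nov 20, 2020), G (Nov 25, 2020).
Since D is not senior to C, the subordination leaves the order unchanged.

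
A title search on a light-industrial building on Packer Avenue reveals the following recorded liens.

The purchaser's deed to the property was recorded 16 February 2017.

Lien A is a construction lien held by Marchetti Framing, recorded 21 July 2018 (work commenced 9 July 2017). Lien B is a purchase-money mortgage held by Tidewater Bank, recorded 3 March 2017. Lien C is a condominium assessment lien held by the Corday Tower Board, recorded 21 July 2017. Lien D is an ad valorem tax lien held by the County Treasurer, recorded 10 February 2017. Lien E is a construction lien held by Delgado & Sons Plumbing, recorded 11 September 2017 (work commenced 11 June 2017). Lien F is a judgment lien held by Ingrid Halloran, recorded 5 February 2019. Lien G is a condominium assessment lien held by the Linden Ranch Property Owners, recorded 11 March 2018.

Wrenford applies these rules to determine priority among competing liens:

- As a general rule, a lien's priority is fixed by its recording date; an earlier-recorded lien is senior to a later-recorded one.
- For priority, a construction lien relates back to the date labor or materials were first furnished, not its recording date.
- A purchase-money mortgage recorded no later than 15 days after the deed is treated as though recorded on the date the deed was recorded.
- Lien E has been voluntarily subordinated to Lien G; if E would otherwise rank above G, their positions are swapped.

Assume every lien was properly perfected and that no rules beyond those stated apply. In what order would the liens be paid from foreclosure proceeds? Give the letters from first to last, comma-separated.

D, B, G, A, C, E, F

Effective dates: A is treated as recorded 9 July 2017, the work-commencement date; B was recorded within the 15-day window, so its effective date is the deed date 16 February 2017; E's effective date is 11 June 2017, when work began.
Sorted by effective date: D (10 February 2017), B (16 February 2017), E (11 June 2017), A (9 July 2017), C (21 July 2017), G (11 March 2018), F (5 February 2019).
E is senior to G before the subordination, so the two trade places.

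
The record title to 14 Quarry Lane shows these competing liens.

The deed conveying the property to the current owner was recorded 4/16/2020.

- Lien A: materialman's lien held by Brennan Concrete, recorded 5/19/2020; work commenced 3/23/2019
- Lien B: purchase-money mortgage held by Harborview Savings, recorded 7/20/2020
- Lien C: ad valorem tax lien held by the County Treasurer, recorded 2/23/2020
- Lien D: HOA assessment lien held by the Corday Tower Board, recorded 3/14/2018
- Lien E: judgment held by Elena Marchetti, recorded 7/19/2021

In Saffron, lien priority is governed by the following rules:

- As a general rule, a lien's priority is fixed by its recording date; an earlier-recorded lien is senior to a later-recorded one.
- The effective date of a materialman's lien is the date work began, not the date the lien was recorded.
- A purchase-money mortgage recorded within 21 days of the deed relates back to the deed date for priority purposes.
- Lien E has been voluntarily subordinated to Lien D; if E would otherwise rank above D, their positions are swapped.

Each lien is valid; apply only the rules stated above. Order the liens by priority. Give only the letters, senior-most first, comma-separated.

D, A, C, B, E

Adjusting effective dates: A is treated as recorded 3/23/2019, the work-commencement date; B was recorded 95 days after the deed, outside the 21-day window, so it keeps its recording date.
Sorted by effective date: D (3/14/2018), A (3/23/2019), C (2/23/2020), B (7/20/2020), E (7/19/2021).
E already ranks below D; the subordination has no effect.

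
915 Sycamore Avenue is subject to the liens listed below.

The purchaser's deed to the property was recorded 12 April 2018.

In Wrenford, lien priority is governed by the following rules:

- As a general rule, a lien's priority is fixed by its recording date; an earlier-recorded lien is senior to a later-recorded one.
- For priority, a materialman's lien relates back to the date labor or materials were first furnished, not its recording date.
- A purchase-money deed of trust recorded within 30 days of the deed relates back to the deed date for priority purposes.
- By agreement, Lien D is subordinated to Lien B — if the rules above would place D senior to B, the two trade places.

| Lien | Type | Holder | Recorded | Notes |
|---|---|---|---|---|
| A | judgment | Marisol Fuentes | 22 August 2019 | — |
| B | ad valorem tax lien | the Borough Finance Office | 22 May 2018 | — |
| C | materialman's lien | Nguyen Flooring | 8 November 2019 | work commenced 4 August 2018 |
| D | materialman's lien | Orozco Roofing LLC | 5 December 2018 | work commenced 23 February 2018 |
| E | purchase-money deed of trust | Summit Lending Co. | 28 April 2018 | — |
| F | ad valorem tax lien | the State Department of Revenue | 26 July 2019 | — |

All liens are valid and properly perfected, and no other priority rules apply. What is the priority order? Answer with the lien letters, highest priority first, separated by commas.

Adjusting effective dates: C's effective date is 4 August 2018, when work began; D is treated as recorded 23 February 2018, the work-commencement date; E was recorded within the 30-day window, so its effective date is the deed date 12 April 2018.
Sorted by effective date: D (23 February 2018), E (12 April 2018), B (22 May 2018), C (4 August 2018), F (26 July 2019), A (22 August 2019).
The subordination applies — D was senior to B — so D and B swap.

B, E, D, C, F, A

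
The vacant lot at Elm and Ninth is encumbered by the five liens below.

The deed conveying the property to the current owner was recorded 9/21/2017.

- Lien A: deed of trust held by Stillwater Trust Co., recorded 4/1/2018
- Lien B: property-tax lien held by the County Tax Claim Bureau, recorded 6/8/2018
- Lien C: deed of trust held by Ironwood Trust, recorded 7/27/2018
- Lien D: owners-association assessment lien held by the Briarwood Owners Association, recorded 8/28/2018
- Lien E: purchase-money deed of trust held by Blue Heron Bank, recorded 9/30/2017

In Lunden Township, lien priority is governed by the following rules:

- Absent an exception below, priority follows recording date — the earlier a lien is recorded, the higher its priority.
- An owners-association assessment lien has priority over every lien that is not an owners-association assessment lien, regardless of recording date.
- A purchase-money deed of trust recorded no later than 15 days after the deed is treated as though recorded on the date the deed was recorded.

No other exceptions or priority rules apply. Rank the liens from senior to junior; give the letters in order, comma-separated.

D, E, A, B, C

First, effective dates: E relates back to the deed date 9/21/2017.
D is an owners-association assessment lien, so it outranks all other liens regardless of date.
Remaining liens by effective date: E (9/21/2017), A (4/1/2018), B (6/8/2018), C (7/27/2018).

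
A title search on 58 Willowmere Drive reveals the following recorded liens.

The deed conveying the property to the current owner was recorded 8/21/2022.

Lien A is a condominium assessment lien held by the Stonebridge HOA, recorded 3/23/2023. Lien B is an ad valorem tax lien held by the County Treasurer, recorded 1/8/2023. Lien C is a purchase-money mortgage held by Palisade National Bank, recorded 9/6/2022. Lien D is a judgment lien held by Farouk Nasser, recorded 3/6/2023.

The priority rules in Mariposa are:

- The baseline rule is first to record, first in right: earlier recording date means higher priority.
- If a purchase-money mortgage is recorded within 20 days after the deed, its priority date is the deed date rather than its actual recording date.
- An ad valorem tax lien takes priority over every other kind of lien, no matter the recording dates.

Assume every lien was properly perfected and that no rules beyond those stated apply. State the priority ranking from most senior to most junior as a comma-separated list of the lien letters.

B, C, D, A

Effective dates after the stated exceptions: C was recorded within the 20-day window, so its effective date is the deed date 8/21/2022.
B is an ad valorem tax lien, so it outranks all other liens regardless of date.
The other liens, earliest effective date first: C (8/21/2022), D (3/6/2023), A (3/23/2023).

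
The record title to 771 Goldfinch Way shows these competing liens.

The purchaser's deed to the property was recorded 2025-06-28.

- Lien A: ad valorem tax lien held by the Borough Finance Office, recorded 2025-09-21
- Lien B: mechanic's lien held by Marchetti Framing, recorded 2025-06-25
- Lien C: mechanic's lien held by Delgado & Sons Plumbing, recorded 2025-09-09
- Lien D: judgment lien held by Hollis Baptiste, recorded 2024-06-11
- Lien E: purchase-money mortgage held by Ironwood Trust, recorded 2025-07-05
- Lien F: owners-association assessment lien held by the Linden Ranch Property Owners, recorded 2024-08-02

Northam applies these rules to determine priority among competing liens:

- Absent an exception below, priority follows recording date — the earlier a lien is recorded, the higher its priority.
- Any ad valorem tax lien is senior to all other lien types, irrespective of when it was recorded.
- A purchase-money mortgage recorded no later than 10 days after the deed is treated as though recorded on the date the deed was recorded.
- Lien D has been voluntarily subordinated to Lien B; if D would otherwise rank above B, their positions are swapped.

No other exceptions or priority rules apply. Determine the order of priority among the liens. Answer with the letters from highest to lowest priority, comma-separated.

Effective dates after the stated exceptions: E was recorded within the 10-day window, so its effective date is the deed date 2025-06-28.
A, as an ad valorem tax lien, has superpriority and ranks first.
Remaining liens by effective date: D (2024-06-11), F (2024-08-02), B (2025-06-25), E (2025-06-28), C (2025-09-09).
D is senior to B before the subordination, so the two trade places.

A, B, F, D, E, C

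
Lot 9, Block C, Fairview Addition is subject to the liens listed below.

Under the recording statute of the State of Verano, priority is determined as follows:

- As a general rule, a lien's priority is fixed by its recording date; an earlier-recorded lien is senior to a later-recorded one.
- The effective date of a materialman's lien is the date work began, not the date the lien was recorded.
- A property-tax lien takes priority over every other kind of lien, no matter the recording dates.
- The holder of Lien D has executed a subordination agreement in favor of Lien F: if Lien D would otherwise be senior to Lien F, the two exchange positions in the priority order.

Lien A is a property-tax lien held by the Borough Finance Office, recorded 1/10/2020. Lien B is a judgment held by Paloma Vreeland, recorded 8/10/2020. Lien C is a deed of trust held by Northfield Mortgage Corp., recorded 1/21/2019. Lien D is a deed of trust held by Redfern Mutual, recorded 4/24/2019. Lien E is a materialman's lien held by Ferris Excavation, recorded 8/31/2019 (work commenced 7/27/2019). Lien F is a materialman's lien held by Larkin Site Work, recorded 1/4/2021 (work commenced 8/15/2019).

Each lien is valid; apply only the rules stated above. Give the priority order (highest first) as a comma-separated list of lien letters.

A, C, F, E, D, B

Effective dates after the stated exceptions: E relates back to 7/27/2019 (work commenced); F is treated as recorded 8/15/2019, the work-commencement date.
A is a property-tax lien and takes priority over every other lien.
Remaining liens by effective date: C (1/21/2019), D (4/24/2019), E (7/27/2019), F (8/15/2019), B (8/10/2020).
The subordination applies — D was senior to F — so D and F swap.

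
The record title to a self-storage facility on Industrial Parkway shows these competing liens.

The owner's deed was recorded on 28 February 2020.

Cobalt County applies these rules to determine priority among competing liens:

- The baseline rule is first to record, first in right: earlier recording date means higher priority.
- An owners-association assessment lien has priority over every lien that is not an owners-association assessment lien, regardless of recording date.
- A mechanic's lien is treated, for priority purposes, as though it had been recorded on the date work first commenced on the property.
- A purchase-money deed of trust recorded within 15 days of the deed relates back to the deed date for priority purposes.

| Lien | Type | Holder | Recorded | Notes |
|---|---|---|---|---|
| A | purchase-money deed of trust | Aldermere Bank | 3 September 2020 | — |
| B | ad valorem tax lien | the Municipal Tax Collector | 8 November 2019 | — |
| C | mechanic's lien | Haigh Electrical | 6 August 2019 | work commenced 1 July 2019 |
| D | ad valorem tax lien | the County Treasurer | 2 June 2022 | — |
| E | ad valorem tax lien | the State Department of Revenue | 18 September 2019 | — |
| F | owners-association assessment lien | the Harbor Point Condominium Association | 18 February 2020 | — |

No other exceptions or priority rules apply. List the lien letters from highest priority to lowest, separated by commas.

F, C, E, B, A, D

Effective dates after the stated exceptions: A missed the 15-day window (188 days after the deed), so its recording date stands; C relates back to 1 July 2019 (work commenced).
F is an owners-association assessment lien and takes priority over every other lien.
Remaining liens by effective date: C (1 July 2019), E (18 September 2019), B (8 November 2019), A (3 September 2020), D (2 June 2022).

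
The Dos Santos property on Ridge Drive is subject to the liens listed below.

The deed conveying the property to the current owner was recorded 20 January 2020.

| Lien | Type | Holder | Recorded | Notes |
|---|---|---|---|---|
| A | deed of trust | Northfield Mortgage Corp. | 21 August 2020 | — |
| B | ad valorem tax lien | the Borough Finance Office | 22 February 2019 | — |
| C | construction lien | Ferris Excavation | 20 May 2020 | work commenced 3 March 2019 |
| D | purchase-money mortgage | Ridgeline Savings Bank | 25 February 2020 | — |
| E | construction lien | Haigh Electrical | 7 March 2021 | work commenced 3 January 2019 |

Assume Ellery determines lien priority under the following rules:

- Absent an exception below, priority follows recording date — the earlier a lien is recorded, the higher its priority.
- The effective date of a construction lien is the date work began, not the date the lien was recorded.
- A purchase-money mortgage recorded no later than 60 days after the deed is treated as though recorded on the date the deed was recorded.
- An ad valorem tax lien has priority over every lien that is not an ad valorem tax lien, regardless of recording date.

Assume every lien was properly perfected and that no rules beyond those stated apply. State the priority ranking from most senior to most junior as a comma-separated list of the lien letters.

First, effective dates: C is treated as recorded 3 March 2019, the work-commencement date; D was recorded within the 60-day window, so its effective date is the deed date 20 January 2020; E is treated as recorded 3 January 2019, the work-commencement date.
B is an ad valorem tax lien, so it outranks all other liens regardless of date.
Ordering the rest by effective date: E (3 January 2019), C (3 March 2019), D (20 January 2020), A (21 August 2020).

B, E, C, D, A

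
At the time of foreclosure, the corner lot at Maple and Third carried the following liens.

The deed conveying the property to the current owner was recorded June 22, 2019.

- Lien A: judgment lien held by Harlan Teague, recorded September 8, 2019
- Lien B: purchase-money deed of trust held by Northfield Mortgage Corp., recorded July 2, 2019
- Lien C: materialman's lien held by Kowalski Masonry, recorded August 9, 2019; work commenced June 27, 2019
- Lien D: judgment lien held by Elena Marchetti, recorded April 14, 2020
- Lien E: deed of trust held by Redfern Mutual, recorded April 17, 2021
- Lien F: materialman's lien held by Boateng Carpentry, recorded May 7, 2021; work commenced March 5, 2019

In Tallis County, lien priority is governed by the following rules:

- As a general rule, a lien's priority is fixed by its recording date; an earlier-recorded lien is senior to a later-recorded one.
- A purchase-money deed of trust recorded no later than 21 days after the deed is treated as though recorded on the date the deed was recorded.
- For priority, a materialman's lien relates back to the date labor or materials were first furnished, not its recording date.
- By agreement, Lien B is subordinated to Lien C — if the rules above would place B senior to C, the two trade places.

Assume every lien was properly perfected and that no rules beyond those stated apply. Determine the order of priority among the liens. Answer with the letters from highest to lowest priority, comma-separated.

F, C, B, A, D, E

First, effective dates: B relates back to the deed date June 22, 2019; C's effective date is June 27, 2019, when work began; F relates back to March 5, 2019 (work commenced).
By effective date, earliest first: F (March 5, 2019), B (June 22, 2019), C (June 27, 2019), A (September 8, 2019), D (April 14, 2020), E (April 17, 2021).
B is senior to C before the subordination, so the two trade places.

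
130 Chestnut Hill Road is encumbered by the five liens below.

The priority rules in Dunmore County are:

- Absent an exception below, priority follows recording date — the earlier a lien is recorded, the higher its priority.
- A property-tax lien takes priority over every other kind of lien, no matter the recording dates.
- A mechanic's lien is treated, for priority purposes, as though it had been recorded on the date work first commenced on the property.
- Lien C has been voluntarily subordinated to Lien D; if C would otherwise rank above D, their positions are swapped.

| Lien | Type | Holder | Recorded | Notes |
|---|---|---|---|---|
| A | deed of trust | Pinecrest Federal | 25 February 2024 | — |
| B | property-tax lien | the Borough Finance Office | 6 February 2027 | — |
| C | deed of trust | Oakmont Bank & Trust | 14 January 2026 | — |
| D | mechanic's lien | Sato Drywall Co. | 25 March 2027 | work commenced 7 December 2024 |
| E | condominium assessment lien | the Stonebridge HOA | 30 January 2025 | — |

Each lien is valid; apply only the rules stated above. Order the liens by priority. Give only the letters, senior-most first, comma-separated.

First, effective dates: D's effective date is 7 December 2024, when work began.
B, as a property-tax lien, has superpriority and ranks first.
Remaining liens by effective date: A (25 February 2024), D (7 December 2024), E (30 January 2025), C (14 January 2026).
C is already junior to D, so the subordination agreement changes nothing.

B, A, D, E, C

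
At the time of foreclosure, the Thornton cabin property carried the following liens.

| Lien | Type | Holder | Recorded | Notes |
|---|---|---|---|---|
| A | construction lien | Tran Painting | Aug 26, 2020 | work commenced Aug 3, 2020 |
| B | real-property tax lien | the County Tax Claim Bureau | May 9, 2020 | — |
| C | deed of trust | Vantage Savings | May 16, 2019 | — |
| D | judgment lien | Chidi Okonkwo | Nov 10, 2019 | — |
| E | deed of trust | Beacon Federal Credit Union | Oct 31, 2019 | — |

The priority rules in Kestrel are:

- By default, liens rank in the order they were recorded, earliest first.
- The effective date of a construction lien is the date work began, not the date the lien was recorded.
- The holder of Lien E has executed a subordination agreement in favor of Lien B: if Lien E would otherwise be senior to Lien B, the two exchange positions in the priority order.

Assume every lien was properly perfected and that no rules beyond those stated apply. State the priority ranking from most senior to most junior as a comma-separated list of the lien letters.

C, B, D, E, A

Adjusting effective dates: A is treated as recorded Aug 3, 2020, the work-commencement date.
By effective date, earliest first: C (May 16, 2019), E (Oct 31, 2019), D (Nov 10, 2019), B (May 9, 2020), A (Aug 3, 2020).
E is senior to B before the subordination, so the two trade places.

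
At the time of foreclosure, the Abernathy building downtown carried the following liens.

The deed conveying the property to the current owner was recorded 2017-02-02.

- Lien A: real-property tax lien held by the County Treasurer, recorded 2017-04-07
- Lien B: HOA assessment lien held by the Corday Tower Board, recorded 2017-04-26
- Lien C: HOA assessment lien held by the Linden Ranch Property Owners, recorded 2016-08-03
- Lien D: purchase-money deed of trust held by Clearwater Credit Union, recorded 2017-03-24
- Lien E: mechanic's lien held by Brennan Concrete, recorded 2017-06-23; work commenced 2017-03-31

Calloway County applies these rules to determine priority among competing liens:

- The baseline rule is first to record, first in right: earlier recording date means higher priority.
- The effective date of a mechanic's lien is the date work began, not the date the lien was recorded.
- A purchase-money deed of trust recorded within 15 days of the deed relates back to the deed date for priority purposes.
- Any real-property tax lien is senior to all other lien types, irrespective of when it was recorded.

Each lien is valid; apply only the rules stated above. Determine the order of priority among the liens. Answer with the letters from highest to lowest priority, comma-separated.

A, C, D, E, B

First, effective dates: D was recorded 50 days after the deed, outside the 15-day window, so it keeps its recording date; E's effective date is 2017-03-31, when work began.
A, as a real-property tax lien, has superpriority and ranks first.
Remaining liens by effective date: C (2016-08-03), D (2017-03-24), E (2017-03-31), B (2017-04-26).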